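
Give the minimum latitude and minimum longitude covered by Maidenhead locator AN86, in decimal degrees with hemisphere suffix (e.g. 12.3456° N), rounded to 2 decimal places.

46.00° N, 164.00° W

Field A=0, N=13: +0·20° lon, +13·10° lat → SW at lon -180°, lat 40°.
Square 8, 6: +8·2° lon, +6·1° lat → SW at lon -164°, lat 46°.
latitude 46.00° N, longitude 164.00° W.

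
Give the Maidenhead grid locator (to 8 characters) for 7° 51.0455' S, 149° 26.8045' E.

Add 180° to longitude and 90° to latitude: 329.44674, 82.14924.
Field: 329.44674/20 → 16 → Q, 82.14924/10 → 8 → I; chars QI.
Square: 9.44674/2 → 4, 2.14924/1 → 2; chars 42.
Subsquare: 1.44674/0.0833333 → 17 → r, 0.14924/0.0416667 → 3 → d; chars rd.
Extended square: 0.03007/0.00833333 → 3, 0.02424/0.00416667 → 5; chars 35.

QI42rd35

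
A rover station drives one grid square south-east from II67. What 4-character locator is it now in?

II76

Longitude square 6; +1 → 7.
Latitude square 7; −1 → 6.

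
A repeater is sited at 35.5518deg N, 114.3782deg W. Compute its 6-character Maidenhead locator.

DM25tn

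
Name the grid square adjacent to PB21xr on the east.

PB31ar

Longitude subsquare x = 23; +1 → 24, wraps to 0 = a, carry into square.
Longitude square 2; +1 → 3.
The latitude characters are unchanged.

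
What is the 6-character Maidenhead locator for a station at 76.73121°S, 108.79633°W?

DB53og

Offset from 180°W / 90°S: lon 71.2037°, lat 13.2688°.
Field: lon ⌊71.2037/20⌋ = 3 → D; lat ⌊13.2688/10⌋ = 1 → B.
Square: lon ⌊11.2037/2⌋ = 5; lat ⌊3.2688/1⌋ = 3.
Subsquare: lon ⌊1.2037/0.0833333⌋ = 14 → o; lat ⌊0.2688/0.0416667⌋ = 6 → g.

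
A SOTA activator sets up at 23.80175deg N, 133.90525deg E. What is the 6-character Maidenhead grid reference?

Shift to the Maidenhead origin (180°W, 90°S): lon 313.9053, lat 113.8017.
Field (20°×10°, letters A–R): 313.9053/20 → 15 → P, 113.8017/10 → 11 → L; chars PL.
Square (2°×1°, digits 0–9): 13.9053/2 → 6, 3.8017/1 → 3; chars 63.
Subsquare (5′×2.5′, letters a–x): 1.9053/0.0833333 → 22 → w, 0.8017/0.0416667 → 19 → t; chars wt.

PL63wt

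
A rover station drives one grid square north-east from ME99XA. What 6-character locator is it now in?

Longitude subsquare x = 23; +1 → 24, wraps to 0 = a, carry into square.
Longitude square 9; +1 → 10, wraps to 0, carry into field.
Longitude field M = 12; +1 → 13 = N.
Latitude subsquare a = 0; +1 → 1 = b.

NE09ab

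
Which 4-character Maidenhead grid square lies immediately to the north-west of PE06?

OE97

Longitude square 0; −1 → -1, wraps to 9, carry into field.
Longitude field P = 15; −1 → 14 = O.
Latitude square 6; +1 → 7.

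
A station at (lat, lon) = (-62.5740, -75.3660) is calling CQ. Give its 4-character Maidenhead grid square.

Offset from 180°W / 90°S: lon 104.63°, lat 27.43°.
Field: lon ⌊104.63/20⌋ = 5 → F; lat ⌊27.43/10⌋ = 2 → C.
Square: lon ⌊4.63/2⌋ = 2; lat ⌊7.43/1⌋ = 7.

FC27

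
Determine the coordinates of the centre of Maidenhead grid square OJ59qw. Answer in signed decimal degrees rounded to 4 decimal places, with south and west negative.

9.9375, 111.3750

Field O=14, J=9: +14·20° lon, +9·10° lat → SW at lon 100°, lat 0°.
Square 5, 9: +5·2° lon, +9·1° lat → SW at lon 110°, lat 9°.
Subsquare q=16, w=22: +16·0.0833333° lon, +22·0.0416667° lat → SW at lon 111.333°, lat 9.91667°.
Cell spans 0.0833333° lon × 0.0416667° lat. Centre is SW corner plus half of each.
latitude 9.9375, longitude 111.3750.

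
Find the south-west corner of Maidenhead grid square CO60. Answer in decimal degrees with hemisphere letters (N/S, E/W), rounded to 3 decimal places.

Field C=2, O=14: +2·20° lon, +14·10° lat → SW at lon -140°, lat 50°.
Square 6, 0: +6·2° lon, +0·1° lat → SW at lon -128°, lat 50°.
latitude 50.000° N, longitude 128.000° W.

50.000° N, 128.000° W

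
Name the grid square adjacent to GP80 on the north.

Latitude square 0; +1 → 1.
The longitude characters are unchanged.

GP81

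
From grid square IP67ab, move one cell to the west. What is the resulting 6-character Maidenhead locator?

IP57xb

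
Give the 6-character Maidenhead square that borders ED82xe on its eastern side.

ED92ae

Longitude subsquare x = 23; +1 → 24, wraps to 0 = a, carry into square.
Longitude square 8; +1 → 9.
The latitude characters are unchanged.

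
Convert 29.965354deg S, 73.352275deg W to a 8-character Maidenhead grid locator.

Add 180° to longitude and 90° to latitude: 106.64772, 60.03465.
Field: lon ⌊106.64772/20⌋ = 5 → F; lat ⌊60.03465/10⌋ = 6 → G.
Square: lon ⌊6.64772/2⌋ = 3; lat ⌊0.03465/1⌋ = 0.
Subsquare: lon ⌊0.64772/0.0833333⌋ = 7 → h; lat ⌊0.03465/0.0416667⌋ = 0 → a.
Extended square: lon ⌊0.06439/0.00833333⌋ = 7; lat ⌊0.03465/0.00416667⌋ = 8.

FG30ha78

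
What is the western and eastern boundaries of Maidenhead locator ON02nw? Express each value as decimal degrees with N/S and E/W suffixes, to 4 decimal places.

101.0833° E, 101.1667° E

Field O=14, N=13: +14·20° lon, +13·10° lat → SW at lon 100°, lat 40°.
Square 0, 2: +0·2° lon, +2·1° lat → SW at lon 100°, lat 42°.
Subsquare n=13, w=22: +13·0.0833333° lon, +22·0.0416667° lat → SW at lon 101.083°, lat 42.9167°.
Cell spans 0.0833333° lon × 0.0416667° lat.
west 101.0833° E, east 101.1667° E.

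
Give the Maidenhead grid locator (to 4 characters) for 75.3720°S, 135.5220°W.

CB24

Shift to the Maidenhead origin (180°W, 90°S): lon 44.48, lat 14.63.
Field: 44.48/20 → 2 → C, 14.63/10 → 1 → B; chars CB.
Square: 4.48/2 → 2, 4.63/1 → 4; chars 24.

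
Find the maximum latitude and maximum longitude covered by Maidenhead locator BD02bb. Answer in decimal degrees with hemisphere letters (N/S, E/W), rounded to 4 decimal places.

Field B=1, D=3: +1·20° lon, +3·10° lat → SW at lon -160°, lat -60°.
Square 0, 2: +0·2° lon, +2·1° lat → SW at lon -160°, lat -58°.
Subsquare b=1, b=1: +1·0.0833333° lon, +1·0.0416667° lat → SW at lon -159.917°, lat -57.9583°.
Cell spans 0.0833333° lon × 0.0416667° lat. NE corner is SW corner plus one full cell.
latitude 57.9167° S, longitude 159.8333° W.

57.9167° S, 159.8333° W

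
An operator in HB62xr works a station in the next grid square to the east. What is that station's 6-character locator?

Longitude subsquare x = 23; +1 → 24, wraps to 0 = a, carry into square.
Longitude square 6; +1 → 7.
The latitude characters are unchanged.

HB72ar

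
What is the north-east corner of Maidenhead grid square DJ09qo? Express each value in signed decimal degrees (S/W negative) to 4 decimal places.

9.6250, -118.5833

Field D=3, J=9: +3·20° lon, +9·10° lat → SW at lon -120°, lat 0°.
Square 0, 9: +0·2° lon, +9·1° lat → SW at lon -120°, lat 9°.
Subsquare q=16, o=14: +16·0.0833333° lon, +14·0.0416667° lat → SW at lon -118.667°, lat 9.58333°.
Cell spans 0.0833333° lon × 0.0416667° lat. NE corner is SW corner plus one full cell.
latitude 9.6250, longitude -118.5833.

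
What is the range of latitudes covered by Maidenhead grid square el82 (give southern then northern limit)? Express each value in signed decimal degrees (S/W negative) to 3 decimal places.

Field E=4, L=11: +4·20° lon, +11·10° lat → SW at lon -100°, lat 20°.
Square 8, 2: +8·2° lon, +2·1° lat → SW at lon -84°, lat 22°.
Cell spans 2° lon × 1° lat.
south 22.000, north 23.000.

22.000, 23.000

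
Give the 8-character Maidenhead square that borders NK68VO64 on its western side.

Longitude extended square 6; −1 → 5.
The latitude characters are unchanged.

NK68vo54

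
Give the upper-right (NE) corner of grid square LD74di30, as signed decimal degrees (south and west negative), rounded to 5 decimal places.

Field L=11, D=3: +11·20° lon, +3·10° lat → SW at lon 40°, lat -60°.
Square 7, 4: +7·2° lon, +4·1° lat → SW at lon 54°, lat -56°.
Subsquare d=3, i=8: +3·0.0833333° lon, +8·0.0416667° lat → SW at lon 54.25°, lat -55.6667°.
Extended square 3, 0: +3·0.00833333° lon, +0·0.00416667° lat → SW at lon 54.275°, lat -55.6667°.
Cell spans 0.00833333° lon × 0.00416667° lat. NE corner is SW corner plus one full cell.
latitude -55.66250, longitude 54.28333.

-55.66250, 54.28333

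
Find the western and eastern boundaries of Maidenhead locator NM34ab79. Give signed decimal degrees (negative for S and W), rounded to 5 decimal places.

86.05833, 86.06667

Field N=13, M=12: +13·20° lon, +12·10° lat → SW at lon 80°, lat 30°.
Square 3, 4: +3·2° lon, +4·1° lat → SW at lon 86°, lat 34°.
Subsquare a=0, b=1: +0·0.0833333° lon, +1·0.0416667° lat → SW at lon 86°, lat 34.0417°.
Extended square 7, 9: +7·0.00833333° lon, +9·0.00416667° lat → SW at lon 86.0583°, lat 34.0792°.
Cell spans 0.00833333° lon × 0.00416667° lat.
west 86.05833, east 86.06667.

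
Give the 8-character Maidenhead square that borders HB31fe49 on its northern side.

HB31ff40

Latitude extended square 9; +1 → 10, wraps to 0, carry into subsquare.
Latitude subsquare e = 4; +1 → 5 = f.
The longitude characters are unchanged.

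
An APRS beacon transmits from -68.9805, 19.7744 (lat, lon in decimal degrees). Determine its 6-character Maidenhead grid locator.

JC91va

Offset from 180°W / 90°S: lon 199.7744°, lat 21.0195°.
Field: 199.7744/20 → 9 → J, 21.0195/10 → 2 → C; chars JC.
Square: 19.7744/2 → 9, 1.0195/1 → 1; chars 91.
Subsquare: 1.7744/0.0833333 → 21 → v, 0.0195/0.0416667 → 0 → a; chars va.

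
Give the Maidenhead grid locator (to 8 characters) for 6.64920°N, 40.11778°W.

GJ96wp55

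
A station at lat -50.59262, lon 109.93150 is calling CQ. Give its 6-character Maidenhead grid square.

Shift to the Maidenhead origin (180°W, 90°S): lon 289.9315, lat 39.4074.
Field: lon ⌊289.9315/20⌋ = 14 → O; lat ⌊39.4074/10⌋ = 3 → D.
Square: lon ⌊9.9315/2⌋ = 4; lat ⌊9.4074/1⌋ = 9.
Subsquare: lon ⌊1.9315/0.0833333⌋ = 23 → x; lat ⌊0.4074/0.0416667⌋ = 9 → j.

OD49xj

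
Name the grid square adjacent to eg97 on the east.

FG07

Longitude square 9; +1 → 10, wraps to 0, carry into field.
Longitude field E = 4; +1 → 5 = F.
The latitude characters are unchanged.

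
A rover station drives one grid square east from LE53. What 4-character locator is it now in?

Longitude square 5; +1 → 6.
The latitude characters are unchanged.

LE63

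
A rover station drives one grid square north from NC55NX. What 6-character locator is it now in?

Latitude subsquare x = 23; +1 → 24, wraps to 0 = a, carry into square.
Latitude square 5; +1 → 6.
The longitude characters are unchanged.

NC56na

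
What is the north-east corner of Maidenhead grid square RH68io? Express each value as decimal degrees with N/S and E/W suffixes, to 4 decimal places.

11.3750° S, 172.7500° E

Field R=17, H=7: +17·20° lon, +7·10° lat → SW at lon 160°, lat -20°.
Square 6, 8: +6·2° lon, +8·1° lat → SW at lon 172°, lat -12°.
Subsquare i=8, o=14: +8·0.0833333° lon, +14·0.0416667° lat → SW at lon 172.667°, lat -11.4167°.
Cell spans 0.0833333° lon × 0.0416667° lat. NE corner is SW corner plus one full cell.
latitude 11.3750° S, longitude 172.7500° E.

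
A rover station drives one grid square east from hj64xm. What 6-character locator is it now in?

Longitude subsquare x = 23; +1 → 24, wraps to 0 = a, carry into square.
Longitude square 6; +1 → 7.
The latitude characters are unchanged.

HJ74am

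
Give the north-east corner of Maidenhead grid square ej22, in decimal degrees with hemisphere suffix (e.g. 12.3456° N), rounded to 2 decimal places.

Field E=4, J=9: +4·20° lon, +9·10° lat → SW at lon -100°, lat 0°.
Square 2, 2: +2·2° lon, +2·1° lat → SW at lon -96°, lat 2°.
Cell spans 2° lon × 1° lat. NE corner is SW corner plus one full cell.
latitude 3.00° N, longitude 94.00° W.

3.00° N, 94.00° W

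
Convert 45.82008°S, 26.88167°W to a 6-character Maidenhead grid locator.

Offset from 180°W / 90°S: lon 153.1183°, lat 44.1799°.
Field: 153.1183/20 → 7 → H, 44.1799/10 → 4 → E; chars HE.
Square: 13.1183/2 → 6, 4.1799/1 → 4; chars 64.
Subsquare: 1.1183/0.0833333 → 13 → n, 0.1799/0.0416667 → 4 → e; chars ne.

HE64ne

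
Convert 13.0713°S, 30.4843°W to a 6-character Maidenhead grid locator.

HH46sw

Add 180° to longitude and 90° to latitude: 149.5157, 76.9287.
Field: 149.5157/20 → 7 → H, 76.9287/10 → 7 → H; chars HH.
Square: 9.5157/2 → 4, 6.9287/1 → 6; chars 46.
Subsquare: 1.5157/0.0833333 → 18 → s, 0.9287/0.0416667 → 22 → w; chars sw.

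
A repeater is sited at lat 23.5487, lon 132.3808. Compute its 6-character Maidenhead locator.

Shift to the Maidenhead origin (180°W, 90°S): lon 312.3808, lat 113.5487.
Field: lon ⌊312.3808/20⌋ = 15 → P; lat ⌊113.5487/10⌋ = 11 → L.
Square: lon ⌊12.3808/2⌋ = 6; lat ⌊3.5487/1⌋ = 3.
Subsquare: lon ⌊0.3808/0.0833333⌋ = 4 → e; lat ⌊0.5487/0.0416667⌋ = 13 → n.

PL63en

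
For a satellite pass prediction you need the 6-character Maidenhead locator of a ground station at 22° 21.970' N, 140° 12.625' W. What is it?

Add 180° to longitude and 90° to latitude: 39.7896, 112.3662.
Field: 39.7896/20 → 1 → B, 112.3662/10 → 11 → L; chars BL.
Square: 19.7896/2 → 9, 2.3662/1 → 2; chars 92.
Subsquare: 1.7896/0.0833333 → 21 → v, 0.3662/0.0416667 → 8 → i; chars vi.

BL92vi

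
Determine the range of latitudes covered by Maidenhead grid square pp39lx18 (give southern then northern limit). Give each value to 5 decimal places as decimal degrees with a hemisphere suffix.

69.99167° N, 69.99583° N

Field P=15, P=15: +15·20° lon, +15·10° lat → SW at lon 120°, lat 60°.
Square 3, 9: +3·2° lon, +9·1° lat → SW at lon 126°, lat 69°.
Subsquare l=11, x=23: +11·0.0833333° lon, +23·0.0416667° lat → SW at lon 126.917°, lat 69.9583°.
Extended square 1, 8: +1·0.00833333° lon, +8·0.00416667° lat → SW at lon 126.925°, lat 69.9917°.
Cell spans 0.00833333° lon × 0.00416667° lat.
south 69.99167° N, north 69.99583° N.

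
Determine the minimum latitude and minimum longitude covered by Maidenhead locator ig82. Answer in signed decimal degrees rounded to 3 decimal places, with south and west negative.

Field I=8, G=6: +8·20° lon, +6·10° lat → SW at lon -20°, lat -30°.
Square 8, 2: +8·2° lon, +2·1° lat → SW at lon -4°, lat -28°.
latitude -28.000, longitude -4.000.

-28.000, -4.000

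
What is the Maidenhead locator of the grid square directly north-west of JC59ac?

JC49xd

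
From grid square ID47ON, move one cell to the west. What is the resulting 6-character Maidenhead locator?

ID47nn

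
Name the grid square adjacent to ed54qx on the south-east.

Longitude subsquare q = 16; +1 → 17 = r.
Latitude subsquare x = 23; −1 → 22 = w.

ED54rw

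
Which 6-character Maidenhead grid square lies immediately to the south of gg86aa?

GG85ax

Latitude subsquare a = 0; −1 → -1, wraps to 23 = x, carry into square.
Latitude square 6; −1 → 5.
The longitude characters are unchanged.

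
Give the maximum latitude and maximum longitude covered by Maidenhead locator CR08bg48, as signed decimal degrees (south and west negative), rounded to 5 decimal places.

88.28750, -139.87500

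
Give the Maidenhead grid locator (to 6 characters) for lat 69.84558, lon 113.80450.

OP69vu

Shift to the Maidenhead origin (180°W, 90°S): lon 293.8045, lat 159.8456.
Field: 293.8045/20 → 14 → O, 159.8456/10 → 15 → P; chars OP.
Square: 13.8045/2 → 6, 9.8456/1 → 9; chars 69.
Subsquare: 1.8045/0.0833333 → 21 → v, 0.8456/0.0416667 → 20 → u; chars vu.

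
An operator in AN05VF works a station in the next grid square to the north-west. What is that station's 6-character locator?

AN05ug

Longitude subsquare v = 21; −1 → 20 = u.
Latitude subsquare f = 5; +1 → 6 = g.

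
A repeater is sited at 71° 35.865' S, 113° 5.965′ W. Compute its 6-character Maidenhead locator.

DB38kj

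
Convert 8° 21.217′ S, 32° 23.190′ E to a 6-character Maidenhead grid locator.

Offset from 180°W / 90°S: lon 212.3865°, lat 81.6464°.
Field (20°×10°, letters A–R): 212.3865/20 → 10 → K, 81.6464/10 → 8 → I; chars KI.
Square (2°×1°, digits 0–9): 12.3865/2 → 6, 1.6464/1 → 1; chars 61.
Subsquare (5′×2.5′, letters a–x): 0.3865/0.0833333 → 4 → e, 0.6464/0.0416667 → 15 → p; chars ep.

KI61ep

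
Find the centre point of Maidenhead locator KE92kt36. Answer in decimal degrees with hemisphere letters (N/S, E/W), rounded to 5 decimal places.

Field K=10, E=4: +10·20° lon, +4·10° lat → SW at lon 20°, lat -50°.
Square 9, 2: +9·2° lon, +2·1° lat → SW at lon 38°, lat -48°.
Subsquare k=10, t=19: +10·0.0833333° lon, +19·0.0416667° lat → SW at lon 38.8333°, lat -47.2083°.
Extended square 3, 6: +3·0.00833333° lon, +6·0.00416667° lat → SW at lon 38.8583°, lat -47.1833°.
Cell spans 0.00833333° lon × 0.00416667° lat. Centre is SW corner plus half of each.
latitude 47.18125° S, longitude 38.86250° E.

47.18125° S, 38.86250° E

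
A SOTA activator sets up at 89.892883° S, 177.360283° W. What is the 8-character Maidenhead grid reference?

AA10hc65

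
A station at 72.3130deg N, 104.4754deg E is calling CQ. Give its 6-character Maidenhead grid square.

OQ22fh

Shift to the Maidenhead origin (180°W, 90°S): lon 284.4754, lat 162.3130.
Field: 284.4754/20 → 14 → O, 162.3130/10 → 16 → Q; chars OQ.
Square: 4.4754/2 → 2, 2.3130/1 → 2; chars 22.
Subsquare: 0.4754/0.0833333 → 5 → f, 0.3130/0.0416667 → 7 → h; chars fh.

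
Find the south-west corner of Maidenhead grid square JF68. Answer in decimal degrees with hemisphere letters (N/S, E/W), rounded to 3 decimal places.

32.000° S, 12.000° E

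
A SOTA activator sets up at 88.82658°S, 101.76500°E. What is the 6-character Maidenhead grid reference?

Shift to the Maidenhead origin (180°W, 90°S): lon 281.7650, lat 1.1734.
Field: lon ⌊281.7650/20⌋ = 14 → O; lat ⌊1.1734/10⌋ = 0 → A.
Square: lon ⌊1.7650/2⌋ = 0; lat ⌊1.1734/1⌋ = 1.
Subsquare: lon ⌊1.7650/0.0833333⌋ = 21 → v; lat ⌊0.1734/0.0416667⌋ = 4 → e.

OA01ve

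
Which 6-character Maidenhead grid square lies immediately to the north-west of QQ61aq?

Longitude subsquare a = 0; −1 → -1, wraps to 23 = x, carry into square.
Longitude square 6; −1 → 5.
Latitude subsquare q = 16; +1 → 17 = r.

QQ51xr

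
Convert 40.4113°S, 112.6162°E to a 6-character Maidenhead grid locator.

Offset from 180°W / 90°S: lon 292.6162°, lat 49.5887°.
Field (20°×10°, letters A–R): lon ⌊292.6162/20⌋ = 14 → O; lat ⌊49.5887/10⌋ = 4 → E.
Square (2°×1°, digits 0–9): lon ⌊12.6162/2⌋ = 6; lat ⌊9.5887/1⌋ = 9.
Subsquare (5′×2.5′, letters a–x): lon ⌊0.6162/0.0833333⌋ = 7 → h; lat ⌊0.5887/0.0416667⌋ = 14 → o.

OE69ho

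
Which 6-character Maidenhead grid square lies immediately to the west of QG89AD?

QG79xd

Longitude subsquare a = 0; −1 → -1, wraps to 23 = x, carry into square.
Longitude square 8; −1 → 7.
The latitude characters are unchanged.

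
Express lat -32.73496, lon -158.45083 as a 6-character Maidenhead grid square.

Offset from 180°W / 90°S: lon 21.5492°, lat 57.2650°.
Field: lon ⌊21.5492/20⌋ = 1 → B; lat ⌊57.2650/10⌋ = 5 → F.
Square: lon ⌊1.5492/2⌋ = 0; lat ⌊7.2650/1⌋ = 7.
Subsquare: lon ⌊1.5492/0.0833333⌋ = 18 → s; lat ⌊0.2650/0.0416667⌋ = 6 → g.

BF07sg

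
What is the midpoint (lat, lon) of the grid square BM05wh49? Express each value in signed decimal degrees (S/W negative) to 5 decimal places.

Field B=1, M=12: +1·20° lon, +12·10° lat → SW at lon -160°, lat 30°.
Square 0, 5: +0·2° lon, +5·1° lat → SW at lon -160°, lat 35°.
Subsquare w=22, h=7: +22·0.0833333° lon, +7·0.0416667° lat → SW at lon -158.167°, lat 35.2917°.
Extended square 4, 9: +4·0.00833333° lon, +9·0.00416667° lat → SW at lon -158.133°, lat 35.3292°.
Cell spans 0.00833333° lon × 0.00416667° lat. Centre is SW corner plus half of each.
latitude 35.33125, longitude -158.12917.

35.33125, -158.12917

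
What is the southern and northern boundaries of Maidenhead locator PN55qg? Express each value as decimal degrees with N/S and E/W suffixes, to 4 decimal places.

45.2500° N, 45.2917° N

Field P=15, N=13: +15·20° lon, +13·10° lat → SW at lon 120°, lat 40°.
Square 5, 5: +5·2° lon, +5·1° lat → SW at lon 130°, lat 45°.
Subsquare q=16, g=6: +16·0.0833333° lon, +6·0.0416667° lat → SW at lon 131.333°, lat 45.25°.
Cell spans 0.0833333° lon × 0.0416667° lat.
south 45.2500° N, north 45.2917° N.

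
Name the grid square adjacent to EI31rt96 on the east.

Longitude extended square 9; +1 → 10, wraps to 0, carry into subsquare.
Longitude subsquare r = 17; +1 → 18 = s.
The latitude characters are unchanged.

EI31st06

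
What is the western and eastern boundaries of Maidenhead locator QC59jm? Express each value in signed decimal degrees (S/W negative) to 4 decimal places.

150.7500, 150.8333

Field Q=16, C=2: +16·20° lon, +2·10° lat → SW at lon 140°, lat -70°.
Square 5, 9: +5·2° lon, +9·1° lat → SW at lon 150°, lat -61°.
Subsquare j=9, m=12: +9·0.0833333° lon, +12·0.0416667° lat → SW at lon 150.75°, lat -60.5°.
Cell spans 0.0833333° lon × 0.0416667° lat.
west 150.7500, east 150.8333.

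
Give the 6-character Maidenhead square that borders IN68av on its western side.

IN58xv

Longitude subsquare a = 0; −1 → -1, wraps to 23 = x, carry into square.
Longitude square 6; −1 → 5.
The latitude characters are unchanged.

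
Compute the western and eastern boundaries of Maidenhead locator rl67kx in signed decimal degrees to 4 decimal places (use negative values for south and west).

172.8333, 172.9167

Field R=17, L=11: +17·20° lon, +11·10° lat → SW at lon 160°, lat 20°.
Square 6, 7: +6·2° lon, +7·1° lat → SW at lon 172°, lat 27°.
Subsquare k=10, x=23: +10·0.0833333° lon, +23·0.0416667° lat → SW at lon 172.833°, lat 27.9583°.
Cell spans 0.0833333° lon × 0.0416667° lat.
west 172.8333, east 172.9167.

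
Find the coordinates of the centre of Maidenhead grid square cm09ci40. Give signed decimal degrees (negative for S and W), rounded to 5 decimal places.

Field C=2, M=12: +2·20° lon, +12·10° lat → SW at lon -140°, lat 30°.
Square 0, 9: +0·2° lon, +9·1° lat → SW at lon -140°, lat 39°.
Subsquare c=2, i=8: +2·0.0833333° lon, +8·0.0416667° lat → SW at lon -139.833°, lat 39.3333°.
Extended square 4, 0: +4·0.00833333° lon, +0·0.00416667° lat → SW at lon -139.8°, lat 39.3333°.
Cell spans 0.00833333° lon × 0.00416667° lat. Centre is SW corner plus half of each.
latitude 39.33542, longitude -139.79583.

39.33542, -139.79583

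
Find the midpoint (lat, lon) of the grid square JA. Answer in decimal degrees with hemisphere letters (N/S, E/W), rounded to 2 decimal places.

Field J=9, A=0: +9·20° lon, +0·10° lat → SW at lon 0°, lat -90°.
Cell spans 20° lon × 10° lat. Centre is SW corner plus half of each.
latitude 85.00° S, longitude 10.00° E.

85.00° S, 10.00° E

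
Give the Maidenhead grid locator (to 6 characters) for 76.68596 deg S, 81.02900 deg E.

NB03mh

Offset from 180°W / 90°S: lon 261.0290°, lat 13.3140°.
Field (20°×10°, letters A–R): lon ⌊261.0290/20⌋ = 13 → N; lat ⌊13.3140/10⌋ = 1 → B.
Square (2°×1°, digits 0–9): lon ⌊1.0290/2⌋ = 0; lat ⌊3.3140/1⌋ = 3.
Subsquare (5′×2.5′, letters a–x): lon ⌊1.0290/0.0833333⌋ = 12 → m; lat ⌊0.3140/0.0416667⌋ = 7 → h.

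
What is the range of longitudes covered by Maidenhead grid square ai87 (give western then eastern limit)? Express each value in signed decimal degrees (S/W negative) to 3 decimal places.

Field A=0, I=8: +0·20° lon, +8·10° lat → SW at lon -180°, lat -10°.
Square 8, 7: +8·2° lon, +7·1° lat → SW at lon -164°, lat -3°.
Cell spans 2° lon × 1° lat.
west -164.000, east -162.000.

-164.000, -162.000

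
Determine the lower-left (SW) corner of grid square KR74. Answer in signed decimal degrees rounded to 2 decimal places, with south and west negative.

84.00, 34.00

Field K=10, R=17: +10·20° lon, +17·10° lat → SW at lon 20°, lat 80°.
Square 7, 4: +7·2° lon, +4·1° lat → SW at lon 34°, lat 84°.
latitude 84.00, longitude 34.00.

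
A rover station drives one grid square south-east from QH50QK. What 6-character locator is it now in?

Longitude subsquare q = 16; +1 → 17 = r.
Latitude subsquare k = 10; −1 → 9 = j.

QH50rj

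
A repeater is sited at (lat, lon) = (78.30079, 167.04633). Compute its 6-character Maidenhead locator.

RQ38mh

Add 180° to longitude and 90° to latitude: 347.0463, 168.3008.
Field: lon ⌊347.0463/20⌋ = 17 → R; lat ⌊168.3008/10⌋ = 16 → Q.
Square: lon ⌊7.0463/2⌋ = 3; lat ⌊8.3008/1⌋ = 8.
Subsquare: lon ⌊1.0463/0.0833333⌋ = 12 → m; lat ⌊0.3008/0.0416667⌋ = 7 → h.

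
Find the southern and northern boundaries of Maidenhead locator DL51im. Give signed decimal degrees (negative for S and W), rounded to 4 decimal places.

Field D=3, L=11: +3·20° lon, +11·10° lat → SW at lon -120°, lat 20°.
Square 5, 1: +5·2° lon, +1·1° lat → SW at lon -110°, lat 21°.
Subsquare i=8, m=12: +8·0.0833333° lon, +12·0.0416667° lat → SW at lon -109.333°, lat 21.5°.
Cell spans 0.0833333° lon × 0.0416667° lat.
south 21.5000, north 21.5417.

21.5000, 21.5417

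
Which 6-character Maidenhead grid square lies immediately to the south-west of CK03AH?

BK93xg

Longitude subsquare a = 0; −1 → -1, wraps to 23 = x, carry into square.
Longitude square 0; −1 → -1, wraps to 9, carry into field.
Longitude field C = 2; −1 → 1 = B.
Latitude subsquare h = 7; −1 → 6 = g.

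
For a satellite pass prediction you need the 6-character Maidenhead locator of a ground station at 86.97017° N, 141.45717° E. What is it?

Shift to the Maidenhead origin (180°W, 90°S): lon 321.4572, lat 176.9702.
Field (20°×10°, letters A–R): lon ⌊321.4572/20⌋ = 16 → Q; lat ⌊176.9702/10⌋ = 17 → R.
Square (2°×1°, digits 0–9): lon ⌊1.4572/2⌋ = 0; lat ⌊6.9702/1⌋ = 6.
Subsquare (5′×2.5′, letters a–x): lon ⌊1.4572/0.0833333⌋ = 17 → r; lat ⌊0.9702/0.0416667⌋ = 23 → x.

QR06rx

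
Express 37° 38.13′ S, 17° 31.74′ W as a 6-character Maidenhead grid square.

Offset from 180°W / 90°S: lon 162.4710°, lat 52.3645°.
Field (20°×10°, letters A–R): lon ⌊162.4710/20⌋ = 8 → I; lat ⌊52.3645/10⌋ = 5 → F.
Square (2°×1°, digits 0–9): lon ⌊2.4710/2⌋ = 1; lat ⌊2.3645/1⌋ = 2.
Subsquare (5′×2.5′, letters a–x): lon ⌊0.4710/0.0833333⌋ = 5 → f; lat ⌊0.3645/0.0416667⌋ = 8 → i.

IF12fi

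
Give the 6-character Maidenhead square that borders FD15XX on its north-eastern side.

FD26aa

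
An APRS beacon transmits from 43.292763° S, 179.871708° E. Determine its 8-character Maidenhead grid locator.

RE96wq49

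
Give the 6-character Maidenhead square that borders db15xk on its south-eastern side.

Longitude subsquare x = 23; +1 → 24, wraps to 0 = a, carry into square.
Longitude square 1; +1 → 2.
Latitude subsquare k = 10; −1 → 9 = j.

DB25aj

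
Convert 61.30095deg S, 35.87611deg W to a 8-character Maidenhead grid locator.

Add 180° to longitude and 90° to latitude: 144.12389, 28.69905.
Field: lon ⌊144.12389/20⌋ = 7 → H; lat ⌊28.69905/10⌋ = 2 → C.
Square: lon ⌊4.12389/2⌋ = 2; lat ⌊8.69905/1⌋ = 8.
Subsquare: lon ⌊0.12389/0.0833333⌋ = 1 → b; lat ⌊0.69905/0.0416667⌋ = 16 → q.
Extended square: lon ⌊0.04056/0.00833333⌋ = 4; lat ⌊0.03238/0.00416667⌋ = 7.

HC28bq47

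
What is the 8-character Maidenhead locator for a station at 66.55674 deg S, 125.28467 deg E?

Shift to the Maidenhead origin (180°W, 90°S): lon 305.28467, lat 23.44326.
Field: lon ⌊305.28467/20⌋ = 15 → P; lat ⌊23.44326/10⌋ = 2 → C.
Square: lon ⌊5.28467/2⌋ = 2; lat ⌊3.44326/1⌋ = 3.
Subsquare: lon ⌊1.28467/0.0833333⌋ = 15 → p; lat ⌊0.44326/0.0416667⌋ = 10 → k.
Extended square: lon ⌊0.03467/0.00833333⌋ = 4; lat ⌊0.02659/0.00416667⌋ = 6.

PC23pk46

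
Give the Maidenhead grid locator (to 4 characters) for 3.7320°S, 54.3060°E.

LI76

Shift to the Maidenhead origin (180°W, 90°S): lon 234.31, lat 86.27.
Field: lon ⌊234.31/20⌋ = 11 → L; lat ⌊86.27/10⌋ = 8 → I.
Square: lon ⌊14.31/2⌋ = 7; lat ⌊6.27/1⌋ = 6.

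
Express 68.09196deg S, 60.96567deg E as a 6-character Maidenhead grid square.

MC01lv

Shift to the Maidenhead origin (180°W, 90°S): lon 240.9657, lat 21.9080.
Field: 240.9657/20 → 12 → M, 21.9080/10 → 2 → C; chars MC.
Square: 0.9657/2 → 0, 1.9080/1 → 1; chars 01.
Subsquare: 0.9657/0.0833333 → 11 → l, 0.9080/0.0416667 → 21 → v; chars lv.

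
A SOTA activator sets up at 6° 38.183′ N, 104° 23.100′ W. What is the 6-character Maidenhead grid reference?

Offset from 180°W / 90°S: lon 75.6150°, lat 96.6364°.
Field (20°×10°, letters A–R): lon ⌊75.6150/20⌋ = 3 → D; lat ⌊96.6364/10⌋ = 9 → J.
Square (2°×1°, digits 0–9): lon ⌊15.6150/2⌋ = 7; lat ⌊6.6364/1⌋ = 6.
Subsquare (5′×2.5′, letters a–x): lon ⌊1.6150/0.0833333⌋ = 19 → t; lat ⌊0.6364/0.0416667⌋ = 15 → p.

DJ76tp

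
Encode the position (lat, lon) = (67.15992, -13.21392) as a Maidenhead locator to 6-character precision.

Add 180° to longitude and 90° to latitude: 166.7861, 157.1599.
Field: 166.7861/20 → 8 → I, 157.1599/10 → 15 → P; chars IP.
Square: 6.7861/2 → 3, 7.1599/1 → 7; chars 37.
Subsquare: 0.7861/0.0833333 → 9 → j, 0.1599/0.0416667 → 3 → d; chars jd.

IP37jd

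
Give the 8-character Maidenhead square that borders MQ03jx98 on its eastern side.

Longitude extended square 9; +1 → 10, wraps to 0, carry into subsquare.
Longitude subsquare j = 9; +1 → 10 = k.
The latitude characters are unchanged.

MQ03kx08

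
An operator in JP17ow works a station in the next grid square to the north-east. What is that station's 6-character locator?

JP17px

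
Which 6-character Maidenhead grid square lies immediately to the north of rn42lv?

Latitude subsquare v = 21; +1 → 22 = w.
The longitude characters are unchanged.

RN42lw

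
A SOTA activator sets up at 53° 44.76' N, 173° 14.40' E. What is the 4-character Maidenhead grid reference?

Offset from 180°W / 90°S: lon 353.24°, lat 143.75°.
Field: 353.24/20 → 17 → R, 143.75/10 → 14 → O; chars RO.
Square: 13.24/2 → 6, 3.75/1 → 3; chars 63.

RO63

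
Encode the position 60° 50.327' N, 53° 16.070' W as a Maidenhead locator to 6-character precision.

GP30iu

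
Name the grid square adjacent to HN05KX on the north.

HN06ka

Latitude subsquare x = 23; +1 → 24, wraps to 0 = a, carry into square.
Latitude square 5; +1 → 6.
The longitude characters are unchanged.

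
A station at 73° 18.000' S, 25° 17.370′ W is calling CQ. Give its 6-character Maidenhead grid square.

HB76iq

Add 180° to longitude and 90° to latitude: 154.7105, 16.7000.
Field: 154.7105/20 → 7 → H, 16.7000/10 → 1 → B; chars HB.
Square: 14.7105/2 → 7, 6.7000/1 → 6; chars 76.
Subsquare: 0.7105/0.0833333 → 8 → i, 0.7000/0.0416667 → 16 → q; chars iq.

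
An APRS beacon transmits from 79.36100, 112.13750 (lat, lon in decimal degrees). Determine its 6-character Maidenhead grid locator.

OQ69bi

Shift to the Maidenhead origin (180°W, 90°S): lon 292.1375, lat 169.3610.
Field: 292.1375/20 → 14 → O, 169.3610/10 → 16 → Q; chars OQ.
Square: 12.1375/2 → 6, 9.3610/1 → 9; chars 69.
Subsquare: 0.1375/0.0833333 → 1 → b, 0.3610/0.0416667 → 8 → i; chars bi.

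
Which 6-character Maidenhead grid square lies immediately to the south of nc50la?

NB59lx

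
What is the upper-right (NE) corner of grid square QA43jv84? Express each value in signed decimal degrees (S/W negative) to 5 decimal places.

-86.10417, 148.82500

Field Q=16, A=0: +16·20° lon, +0·10° lat → SW at lon 140°, lat -90°.
Square 4, 3: +4·2° lon, +3·1° lat → SW at lon 148°, lat -87°.
Subsquare j=9, v=21: +9·0.0833333° lon, +21·0.0416667° lat → SW at lon 148.75°, lat -86.125°.
Extended square 8, 4: +8·0.00833333° lon, +4·0.00416667° lat → SW at lon 148.817°, lat -86.1083°.
Cell spans 0.00833333° lon × 0.00416667° lat. NE corner is SW corner plus one full cell.
latitude -86.10417, longitude 148.82500.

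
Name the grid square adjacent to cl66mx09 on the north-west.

Longitude extended square 0; −1 → -1, wraps to 9, carry into subsquare.
Longitude subsquare m = 12; −1 → 11 = l.
Latitude extended square 9; +1 → 10, wraps to 0, carry into subsquare.
Latitude subsquare x = 23; +1 → 24, wraps to 0 = a, carry into square.
Latitude square 6; +1 → 7.

CL67la90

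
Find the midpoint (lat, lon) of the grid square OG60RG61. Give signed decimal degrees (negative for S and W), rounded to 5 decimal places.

-29.74375, 113.47083

Field O=14, G=6: +14·20° lon, +6·10° lat → SW at lon 100°, lat -30°.
Square 6, 0: +6·2° lon, +0·1° lat → SW at lon 112°, lat -30°.
Subsquare r=17, g=6: +17·0.0833333° lon, +6·0.0416667° lat → SW at lon 113.417°, lat -29.75°.
Extended square 6, 1: +6·0.00833333° lon, +1·0.00416667° lat → SW at lon 113.467°, lat -29.7458°.
Cell spans 0.00833333° lon × 0.00416667° lat. Centre is SW corner plus half of each.
latitude -29.74375, longitude 113.47083.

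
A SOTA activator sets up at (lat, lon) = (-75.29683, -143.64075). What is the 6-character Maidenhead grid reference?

BB84eq

Shift to the Maidenhead origin (180°W, 90°S): lon 36.3593, lat 14.7032.
Field: 36.3593/20 → 1 → B, 14.7032/10 → 1 → B; chars BB.
Square: 16.3593/2 → 8, 4.7032/1 → 4; chars 84.
Subsquare: 0.3593/0.0833333 → 4 → e, 0.7032/0.0416667 → 16 → q; chars eq.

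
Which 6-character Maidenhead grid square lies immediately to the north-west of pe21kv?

PE21jw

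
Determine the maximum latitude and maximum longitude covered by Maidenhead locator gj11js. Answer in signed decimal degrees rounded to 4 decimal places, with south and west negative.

Field G=6, J=9: +6·20° lon, +9·10° lat → SW at lon -60°, lat 0°.
Square 1, 1: +1·2° lon, +1·1° lat → SW at lon -58°, lat 1°.
Subsquare j=9, s=18: +9·0.0833333° lon, +18·0.0416667° lat → SW at lon -57.25°, lat 1.75°.
Cell spans 0.0833333° lon × 0.0416667° lat. NE corner is SW corner plus one full cell.
latitude 1.7917, longitude -57.1667.

1.7917, -57.1667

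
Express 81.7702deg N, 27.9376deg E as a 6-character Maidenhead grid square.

Offset from 180°W / 90°S: lon 207.9376°, lat 171.7702°.
Field: lon ⌊207.9376/20⌋ = 10 → K; lat ⌊171.7702/10⌋ = 17 → R.
Square: lon ⌊7.9376/2⌋ = 3; lat ⌊1.7702/1⌋ = 1.
Subsquare: lon ⌊1.9376/0.0833333⌋ = 23 → x; lat ⌊0.7702/0.0416667⌋ = 18 → s.

KR31xs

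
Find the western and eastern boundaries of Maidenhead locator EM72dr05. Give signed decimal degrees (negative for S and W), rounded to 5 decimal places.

-85.75000, -85.74167

Field E=4, M=12: +4·20° lon, +12·10° lat → SW at lon -100°, lat 30°.
Square 7, 2: +7·2° lon, +2·1° lat → SW at lon -86°, lat 32°.
Subsquare d=3, r=17: +3·0.0833333° lon, +17·0.0416667° lat → SW at lon -85.75°, lat 32.7083°.
Extended square 0, 5: +0·0.00833333° lon, +5·0.00416667° lat → SW at lon -85.75°, lat 32.7292°.
Cell spans 0.00833333° lon × 0.00416667° lat.
west -85.75000, east -85.74167.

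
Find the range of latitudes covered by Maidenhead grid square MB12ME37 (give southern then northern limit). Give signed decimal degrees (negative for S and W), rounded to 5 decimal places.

-77.80417, -77.80000

Field M=12, B=1: +12·20° lon, +1·10° lat → SW at lon 60°, lat -80°.
Square 1, 2: +1·2° lon, +2·1° lat → SW at lon 62°, lat -78°.
Subsquare m=12, e=4: +12·0.0833333° lon, +4·0.0416667° lat → SW at lon 63°, lat -77.8333°.
Extended square 3, 7: +3·0.00833333° lon, +7·0.00416667° lat → SW at lon 63.025°, lat -77.8042°.
Cell spans 0.00833333° lon × 0.00416667° lat.
south -77.80417, north -77.80000.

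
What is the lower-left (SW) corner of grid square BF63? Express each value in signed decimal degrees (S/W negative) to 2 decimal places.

Field B=1, F=5: +1·20° lon, +5·10° lat → SW at lon -160°, lat -40°.
Square 6, 3: +6·2° lon, +3·1° lat → SW at lon -148°, lat -37°.
latitude -37.00, longitude -148.00.

-37.00, -148.00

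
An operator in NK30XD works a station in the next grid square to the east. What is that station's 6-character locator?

NK40ad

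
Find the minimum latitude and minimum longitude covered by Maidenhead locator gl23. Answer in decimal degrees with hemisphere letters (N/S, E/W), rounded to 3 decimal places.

23.000° N, 56.000° W

Field G=6, L=11: +6·20° lon, +11·10° lat → SW at lon -60°, lat 20°.
Square 2, 3: +2·2° lon, +3·1° lat → SW at lon -56°, lat 23°.
latitude 23.000° N, longitude 56.000° W.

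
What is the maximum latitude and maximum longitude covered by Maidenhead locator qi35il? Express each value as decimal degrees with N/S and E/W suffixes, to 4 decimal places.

4.5000° S, 146.7500° E

Field Q=16, I=8: +16·20° lon, +8·10° lat → SW at lon 140°, lat -10°.
Square 3, 5: +3·2° lon, +5·1° lat → SW at lon 146°, lat -5°.
Subsquare i=8, l=11: +8·0.0833333° lon, +11·0.0416667° lat → SW at lon 146.667°, lat -4.54167°.
Cell spans 0.0833333° lon × 0.0416667° lat. NE corner is SW corner plus one full cell.
latitude 4.5000° S, longitude 146.7500° E.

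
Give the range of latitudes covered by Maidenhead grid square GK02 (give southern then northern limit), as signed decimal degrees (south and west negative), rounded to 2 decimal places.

12.00, 13.00

Field G=6, K=10: +6·20° lon, +10·10° lat → SW at lon -60°, lat 10°.
Square 0, 2: +0·2° lon, +2·1° lat → SW at lon -60°, lat 12°.
Cell spans 2° lon × 1° lat.
south 12.00, north 13.00.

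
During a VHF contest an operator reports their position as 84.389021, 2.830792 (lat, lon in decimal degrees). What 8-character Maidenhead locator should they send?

JR14jj93

Add 180° to longitude and 90° to latitude: 182.83079, 174.38902.
Field (20°×10°, letters A–R): lon ⌊182.83079/20⌋ = 9 → J; lat ⌊174.38902/10⌋ = 17 → R.
Square (2°×1°, digits 0–9): lon ⌊2.83079/2⌋ = 1; lat ⌊4.38902/1⌋ = 4.
Subsquare (5′×2.5′, letters a–x): lon ⌊0.83079/0.0833333⌋ = 9 → j; lat ⌊0.38902/0.0416667⌋ = 9 → j.
Extended square (30″×15″, digits 0–9): lon ⌊0.08079/0.00833333⌋ = 9; lat ⌊0.01402/0.00416667⌋ = 3.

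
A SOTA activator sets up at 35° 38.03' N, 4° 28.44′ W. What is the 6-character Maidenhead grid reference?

Offset from 180°W / 90°S: lon 175.5260°, lat 125.6338°.
Field: lon ⌊175.5260/20⌋ = 8 → I; lat ⌊125.6338/10⌋ = 12 → M.
Square: lon ⌊15.5260/2⌋ = 7; lat ⌊5.6338/1⌋ = 5.
Subsquare: lon ⌊1.5260/0.0833333⌋ = 18 → s; lat ⌊0.6338/0.0416667⌋ = 15 → p.

IM75sp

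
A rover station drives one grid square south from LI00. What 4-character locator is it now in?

LH09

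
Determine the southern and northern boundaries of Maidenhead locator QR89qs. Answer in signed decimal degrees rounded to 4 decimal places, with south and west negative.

89.7500, 89.7917

Field Q=16, R=17: +16·20° lon, +17·10° lat → SW at lon 140°, lat 80°.
Square 8, 9: +8·2° lon, +9·1° lat → SW at lon 156°, lat 89°.
Subsquare q=16, s=18: +16·0.0833333° lon, +18·0.0416667° lat → SW at lon 157.333°, lat 89.75°.
Cell spans 0.0833333° lon × 0.0416667° lat.
south 89.7500, north 89.7917.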